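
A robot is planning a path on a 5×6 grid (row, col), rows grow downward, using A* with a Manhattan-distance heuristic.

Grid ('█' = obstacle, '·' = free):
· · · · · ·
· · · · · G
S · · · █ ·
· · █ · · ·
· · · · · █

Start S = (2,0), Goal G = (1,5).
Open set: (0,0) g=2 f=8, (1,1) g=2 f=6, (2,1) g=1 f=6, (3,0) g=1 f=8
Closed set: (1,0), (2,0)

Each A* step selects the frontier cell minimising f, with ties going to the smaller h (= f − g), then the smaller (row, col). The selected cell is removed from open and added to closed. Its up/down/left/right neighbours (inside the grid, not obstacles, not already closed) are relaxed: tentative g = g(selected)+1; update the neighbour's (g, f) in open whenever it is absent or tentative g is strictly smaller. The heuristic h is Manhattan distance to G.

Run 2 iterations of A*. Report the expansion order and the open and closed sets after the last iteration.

order=[(1,1) → (1,2)]; open=[(0,0) g=2 f=8, (0,1) g=3 f=8, (0,2) g=4 f=8, (1,3) g=4 f=6, (2,1) g=1 f=6, (2,2) g=4 f=8, (3,0) g=1 f=8]; closed=[(1,0), (1,1), (1,2), (2,0)]

step 1: expand (1,1) (f=6, h=4) → closed; open now [(0,0) g=2 f=8, (0,1) g=3 f=8, (1,2) g=3 f=6, (2,1) g=1 f=6, (3,0) g=1 f=8]
step 2: expand (1,2) (f=6, h=3) → closed; open now [(0,0) g=2 f=8, (0,1) g=3 f=8, (0,2) g=4 f=8, (1,3) g=4 f=6, (2,1) g=1 f=6, (2,2) g=4 f=8, (3,0) g=1 f=8]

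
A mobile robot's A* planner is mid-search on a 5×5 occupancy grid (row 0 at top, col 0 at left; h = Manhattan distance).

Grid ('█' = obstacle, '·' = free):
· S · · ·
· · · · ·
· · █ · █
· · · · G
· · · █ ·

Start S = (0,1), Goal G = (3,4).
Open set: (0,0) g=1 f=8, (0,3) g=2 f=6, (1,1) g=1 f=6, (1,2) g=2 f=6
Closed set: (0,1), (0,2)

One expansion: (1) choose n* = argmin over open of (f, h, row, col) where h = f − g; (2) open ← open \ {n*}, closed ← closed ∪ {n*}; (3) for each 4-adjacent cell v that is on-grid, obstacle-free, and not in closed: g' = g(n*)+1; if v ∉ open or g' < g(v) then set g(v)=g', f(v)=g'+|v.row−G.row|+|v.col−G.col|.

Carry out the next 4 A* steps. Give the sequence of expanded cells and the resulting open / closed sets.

order=[(0,3) → (0,4) → (1,4) → (1,3)]; open=[(0,0) g=1 f=8, (1,1) g=1 f=6, (1,2) g=2 f=6, (2,3) g=4 f=6]; closed=[(0,1), (0,2), (0,3), (0,4), (1,3), (1,4)]

step 1: expand (0,3) (f=6, h=4) → closed; open now [(0,0) g=1 f=8, (0,4) g=3 f=6, (1,1) g=1 f=6, (1,2) g=2 f=6, (1,3) g=3 f=6]
step 2: expand (0,4) (f=6, h=3) → closed; open now [(0,0) g=1 f=8, (1,1) g=1 f=6, (1,2) g=2 f=6, (1,3) g=3 f=6, (1,4) g=4 f=6]
step 3: expand (1,4) (f=6, h=2) → closed; open now [(0,0) g=1 f=8, (1,1) g=1 f=6, (1,2) g=2 f=6, (1,3) g=3 f=6]
step 4: expand (1,3) (f=6, h=3) → closed; open now [(0,0) g=1 f=8, (1,1) g=1 f=6, (1,2) g=2 f=6, (2,3) g=4 f=6]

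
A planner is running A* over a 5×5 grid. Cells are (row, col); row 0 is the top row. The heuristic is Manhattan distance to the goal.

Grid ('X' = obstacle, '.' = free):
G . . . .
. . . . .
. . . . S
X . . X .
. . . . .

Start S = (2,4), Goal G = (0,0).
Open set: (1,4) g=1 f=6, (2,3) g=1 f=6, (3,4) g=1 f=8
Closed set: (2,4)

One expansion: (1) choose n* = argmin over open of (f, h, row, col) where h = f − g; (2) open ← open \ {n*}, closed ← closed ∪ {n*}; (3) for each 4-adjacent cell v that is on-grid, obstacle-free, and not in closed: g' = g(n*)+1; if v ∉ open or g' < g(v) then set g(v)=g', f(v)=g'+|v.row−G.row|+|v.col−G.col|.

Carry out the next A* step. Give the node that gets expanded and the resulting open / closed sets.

expanded=(1,4); open=[(0,4) g=2 f=6, (1,3) g=2 f=6, (2,3) g=1 f=6, (3,4) g=1 f=8]; closed=[(1,4), (2,4)]

step 1: expand (1,4) (f=6, h=5) → closed; open now [(0,4) g=2 f=6, (1,3) g=2 f=6, (2,3) g=1 f=6, (3,4) g=1 f=8]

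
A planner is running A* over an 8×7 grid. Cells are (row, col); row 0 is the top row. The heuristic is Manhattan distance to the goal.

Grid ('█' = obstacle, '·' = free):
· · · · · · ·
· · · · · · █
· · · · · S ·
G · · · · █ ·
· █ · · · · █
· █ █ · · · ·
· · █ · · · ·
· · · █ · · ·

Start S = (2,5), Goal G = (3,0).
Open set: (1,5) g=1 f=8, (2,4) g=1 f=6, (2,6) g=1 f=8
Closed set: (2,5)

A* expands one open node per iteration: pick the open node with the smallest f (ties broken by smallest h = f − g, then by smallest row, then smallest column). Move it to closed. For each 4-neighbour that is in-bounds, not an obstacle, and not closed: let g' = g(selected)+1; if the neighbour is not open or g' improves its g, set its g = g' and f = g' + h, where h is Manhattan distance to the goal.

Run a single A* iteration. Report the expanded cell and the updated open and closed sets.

expanded=(2,4); open=[(1,4) g=2 f=8, (1,5) g=1 f=8, (2,3) g=2 f=6, (2,6) g=1 f=8, (3,4) g=2 f=6]; closed=[(2,4), (2,5)]

step 1: expand (2,4) (f=6, h=5) → closed; open now [(1,4) g=2 f=8, (1,5) g=1 f=8, (2,3) g=2 f=6, (2,6) g=1 f=8, (3,4) g=2 f=6]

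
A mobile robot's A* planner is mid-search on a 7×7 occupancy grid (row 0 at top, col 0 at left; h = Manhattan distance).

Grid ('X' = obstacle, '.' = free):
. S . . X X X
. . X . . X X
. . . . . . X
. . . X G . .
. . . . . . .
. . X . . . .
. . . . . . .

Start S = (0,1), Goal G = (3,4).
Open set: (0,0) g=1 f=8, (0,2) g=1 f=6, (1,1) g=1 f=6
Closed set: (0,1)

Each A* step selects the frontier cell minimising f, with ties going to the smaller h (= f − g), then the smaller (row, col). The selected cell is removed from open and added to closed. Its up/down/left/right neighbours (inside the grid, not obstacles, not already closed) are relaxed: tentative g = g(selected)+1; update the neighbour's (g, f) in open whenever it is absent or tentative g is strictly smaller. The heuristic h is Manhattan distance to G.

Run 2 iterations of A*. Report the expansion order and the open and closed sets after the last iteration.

order=[(0,2) → (0,3)]; open=[(0,0) g=1 f=8, (1,1) g=1 f=6, (1,3) g=3 f=6]; closed=[(0,1), (0,2), (0,3)]

step 1: expand (0,2) (f=6, h=5) → closed; open now [(0,0) g=1 f=8, (0,3) g=2 f=6, (1,1) g=1 f=6]
step 2: expand (0,3) (f=6, h=4) → closed; open now [(0,0) g=1 f=8, (1,1) g=1 f=6, (1,3) g=3 f=6]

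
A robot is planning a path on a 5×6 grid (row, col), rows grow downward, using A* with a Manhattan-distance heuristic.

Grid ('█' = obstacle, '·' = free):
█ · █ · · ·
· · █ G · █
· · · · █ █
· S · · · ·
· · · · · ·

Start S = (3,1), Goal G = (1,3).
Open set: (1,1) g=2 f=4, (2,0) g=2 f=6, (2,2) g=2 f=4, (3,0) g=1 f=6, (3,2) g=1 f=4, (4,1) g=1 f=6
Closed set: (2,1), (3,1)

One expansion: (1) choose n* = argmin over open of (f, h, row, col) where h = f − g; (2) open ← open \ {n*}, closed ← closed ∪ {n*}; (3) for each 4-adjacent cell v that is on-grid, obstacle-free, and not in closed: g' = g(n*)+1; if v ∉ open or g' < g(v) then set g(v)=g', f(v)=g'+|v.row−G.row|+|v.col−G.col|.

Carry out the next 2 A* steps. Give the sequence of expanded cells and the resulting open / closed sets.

order=[(1,1) → (2,2)]; open=[(0,1) g=3 f=6, (1,0) g=3 f=6, (2,0) g=2 f=6, (2,3) g=3 f=4, (3,0) g=1 f=6, (3,2) g=1 f=4, (4,1) g=1 f=6]; closed=[(1,1), (2,1), (2,2), (3,1)]

step 1: expand (1,1) (f=4, h=2) → closed; open now [(0,1) g=3 f=6, (1,0) g=3 f=6, (2,0) g=2 f=6, (2,2) g=2 f=4, (3,0) g=1 f=6, (3,2) g=1 f=4, (4,1) g=1 f=6]
step 2: expand (2,2) (f=4, h=2) → closed; open now [(0,1) g=3 f=6, (1,0) g=3 f=6, (2,0) g=2 f=6, (2,3) g=3 f=4, (3,0) g=1 f=6, (3,2) g=1 f=4, (4,1) g=1 f=6]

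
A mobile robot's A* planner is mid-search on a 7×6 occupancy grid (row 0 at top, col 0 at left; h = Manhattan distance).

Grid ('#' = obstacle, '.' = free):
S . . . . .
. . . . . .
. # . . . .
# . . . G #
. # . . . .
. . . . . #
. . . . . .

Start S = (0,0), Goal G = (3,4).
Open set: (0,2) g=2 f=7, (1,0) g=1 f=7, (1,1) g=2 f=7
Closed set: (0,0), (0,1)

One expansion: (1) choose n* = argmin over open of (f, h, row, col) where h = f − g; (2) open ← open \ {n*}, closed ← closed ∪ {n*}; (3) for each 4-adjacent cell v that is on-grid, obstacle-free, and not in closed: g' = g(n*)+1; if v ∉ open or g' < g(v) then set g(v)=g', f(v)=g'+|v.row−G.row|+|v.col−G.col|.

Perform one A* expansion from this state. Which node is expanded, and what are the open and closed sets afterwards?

step 1: expand (0,2) (f=7, h=5) → closed; open now [(0,3) g=3 f=7, (1,0) g=1 f=7, (1,1) g=2 f=7, (1,2) g=3 f=7]

expanded=(0,2); open=[(0,3) g=3 f=7, (1,0) g=1 f=7, (1,1) g=2 f=7, (1,2) g=3 f=7]; closed=[(0,0), (0,1), (0,2)]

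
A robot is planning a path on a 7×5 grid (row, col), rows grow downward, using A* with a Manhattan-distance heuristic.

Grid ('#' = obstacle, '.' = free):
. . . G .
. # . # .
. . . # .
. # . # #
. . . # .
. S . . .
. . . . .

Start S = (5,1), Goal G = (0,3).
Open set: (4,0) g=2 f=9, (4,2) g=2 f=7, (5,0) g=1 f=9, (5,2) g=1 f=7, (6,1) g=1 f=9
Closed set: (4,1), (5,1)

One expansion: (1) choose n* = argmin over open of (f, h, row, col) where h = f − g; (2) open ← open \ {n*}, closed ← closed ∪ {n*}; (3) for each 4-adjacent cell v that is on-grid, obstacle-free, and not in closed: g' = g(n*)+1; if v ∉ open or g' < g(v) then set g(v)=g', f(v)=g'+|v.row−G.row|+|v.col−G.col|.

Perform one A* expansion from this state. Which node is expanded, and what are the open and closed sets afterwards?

expanded=(4,2); open=[(3,2) g=3 f=7, (4,0) g=2 f=9, (5,0) g=1 f=9, (5,2) g=1 f=7, (6,1) g=1 f=9]; closed=[(4,1), (4,2), (5,1)]

step 1: expand (4,2) (f=7, h=5) → closed; open now [(3,2) g=3 f=7, (4,0) g=2 f=9, (5,0) g=1 f=9, (5,2) g=1 f=7, (6,1) g=1 f=9]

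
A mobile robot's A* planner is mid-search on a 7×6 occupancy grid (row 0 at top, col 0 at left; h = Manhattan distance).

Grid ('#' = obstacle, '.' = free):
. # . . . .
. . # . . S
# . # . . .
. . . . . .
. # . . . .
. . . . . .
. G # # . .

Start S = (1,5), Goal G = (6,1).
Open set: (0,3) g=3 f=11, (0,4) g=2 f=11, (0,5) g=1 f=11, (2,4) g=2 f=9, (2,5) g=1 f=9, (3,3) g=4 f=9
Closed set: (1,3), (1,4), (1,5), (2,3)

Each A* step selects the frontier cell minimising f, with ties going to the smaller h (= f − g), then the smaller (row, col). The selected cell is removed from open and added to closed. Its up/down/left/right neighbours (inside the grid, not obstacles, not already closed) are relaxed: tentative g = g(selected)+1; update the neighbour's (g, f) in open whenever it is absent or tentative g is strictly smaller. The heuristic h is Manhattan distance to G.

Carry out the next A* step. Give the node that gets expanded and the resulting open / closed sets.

step 1: expand (3,3) (f=9, h=5) → closed; open now [(0,3) g=3 f=11, (0,4) g=2 f=11, (0,5) g=1 f=11, (2,4) g=2 f=9, (2,5) g=1 f=9, (3,2) g=5 f=9, (3,4) g=5 f=11, (4,3) g=5 f=9]

expanded=(3,3); open=[(0,3) g=3 f=11, (0,4) g=2 f=11, (0,5) g=1 f=11, (2,4) g=2 f=9, (2,5) g=1 f=9, (3,2) g=5 f=9, (3,4) g=5 f=11, (4,3) g=5 f=9]; closed=[(1,3), (1,4), (1,5), (2,3), (3,3)]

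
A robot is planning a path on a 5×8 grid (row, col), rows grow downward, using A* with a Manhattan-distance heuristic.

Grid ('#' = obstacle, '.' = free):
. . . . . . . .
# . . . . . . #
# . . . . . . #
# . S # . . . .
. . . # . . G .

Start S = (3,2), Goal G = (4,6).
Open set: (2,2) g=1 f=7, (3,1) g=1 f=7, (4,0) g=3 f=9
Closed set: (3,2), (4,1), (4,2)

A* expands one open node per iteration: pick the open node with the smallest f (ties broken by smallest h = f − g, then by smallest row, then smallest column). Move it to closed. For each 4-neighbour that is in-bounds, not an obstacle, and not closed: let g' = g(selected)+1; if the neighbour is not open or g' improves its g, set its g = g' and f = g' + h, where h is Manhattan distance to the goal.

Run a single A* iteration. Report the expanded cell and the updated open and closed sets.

expanded=(2,2); open=[(1,2) g=2 f=9, (2,1) g=2 f=9, (2,3) g=2 f=7, (3,1) g=1 f=7, (4,0) g=3 f=9]; closed=[(2,2), (3,2), (4,1), (4,2)]

step 1: expand (2,2) (f=7, h=6) → closed; open now [(1,2) g=2 f=9, (2,1) g=2 f=9, (2,3) g=2 f=7, (3,1) g=1 f=7, (4,0) g=3 f=9]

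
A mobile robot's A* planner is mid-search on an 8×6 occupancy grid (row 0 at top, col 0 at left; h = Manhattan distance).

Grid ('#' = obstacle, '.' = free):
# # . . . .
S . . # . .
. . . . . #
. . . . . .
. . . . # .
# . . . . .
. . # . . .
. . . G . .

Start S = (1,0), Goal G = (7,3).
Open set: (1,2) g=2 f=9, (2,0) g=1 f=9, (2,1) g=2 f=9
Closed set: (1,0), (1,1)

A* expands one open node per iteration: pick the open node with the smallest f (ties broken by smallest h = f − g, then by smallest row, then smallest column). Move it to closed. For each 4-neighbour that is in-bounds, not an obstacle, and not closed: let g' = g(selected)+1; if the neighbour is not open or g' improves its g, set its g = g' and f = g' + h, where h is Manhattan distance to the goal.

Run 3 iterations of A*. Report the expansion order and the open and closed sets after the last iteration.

step 1: expand (1,2) (f=9, h=7) → closed; open now [(0,2) g=3 f=11, (2,0) g=1 f=9, (2,1) g=2 f=9, (2,2) g=3 f=9]
step 2: expand (2,2) (f=9, h=6) → closed; open now [(0,2) g=3 f=11, (2,0) g=1 f=9, (2,1) g=2 f=9, (2,3) g=4 f=9, (3,2) g=4 f=9]
step 3: expand (2,3) (f=9, h=5) → closed; open now [(0,2) g=3 f=11, (2,0) g=1 f=9, (2,1) g=2 f=9, (2,4) g=5 f=11, (3,2) g=4 f=9, (3,3) g=5 f=9]

order=[(1,2) → (2,2) → (2,3)]; open=[(0,2) g=3 f=11, (2,0) g=1 f=9, (2,1) g=2 f=9, (2,4) g=5 f=11, (3,2) g=4 f=9, (3,3) g=5 f=9]; closed=[(1,0), (1,1), (1,2), (2,2), (2,3)]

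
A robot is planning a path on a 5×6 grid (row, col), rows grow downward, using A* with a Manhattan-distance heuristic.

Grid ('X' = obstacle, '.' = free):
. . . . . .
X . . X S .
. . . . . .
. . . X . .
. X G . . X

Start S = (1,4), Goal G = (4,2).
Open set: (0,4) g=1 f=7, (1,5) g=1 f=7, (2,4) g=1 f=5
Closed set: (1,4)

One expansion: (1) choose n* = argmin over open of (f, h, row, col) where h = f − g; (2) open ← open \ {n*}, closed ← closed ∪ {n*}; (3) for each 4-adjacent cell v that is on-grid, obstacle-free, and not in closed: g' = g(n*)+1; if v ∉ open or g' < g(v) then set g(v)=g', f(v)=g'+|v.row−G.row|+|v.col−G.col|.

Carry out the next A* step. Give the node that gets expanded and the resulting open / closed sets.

step 1: expand (2,4) (f=5, h=4) → closed; open now [(0,4) g=1 f=7, (1,5) g=1 f=7, (2,3) g=2 f=5, (2,5) g=2 f=7, (3,4) g=2 f=5]

expanded=(2,4); open=[(0,4) g=1 f=7, (1,5) g=1 f=7, (2,3) g=2 f=5, (2,5) g=2 f=7, (3,4) g=2 f=5]; closed=[(1,4), (2,4)]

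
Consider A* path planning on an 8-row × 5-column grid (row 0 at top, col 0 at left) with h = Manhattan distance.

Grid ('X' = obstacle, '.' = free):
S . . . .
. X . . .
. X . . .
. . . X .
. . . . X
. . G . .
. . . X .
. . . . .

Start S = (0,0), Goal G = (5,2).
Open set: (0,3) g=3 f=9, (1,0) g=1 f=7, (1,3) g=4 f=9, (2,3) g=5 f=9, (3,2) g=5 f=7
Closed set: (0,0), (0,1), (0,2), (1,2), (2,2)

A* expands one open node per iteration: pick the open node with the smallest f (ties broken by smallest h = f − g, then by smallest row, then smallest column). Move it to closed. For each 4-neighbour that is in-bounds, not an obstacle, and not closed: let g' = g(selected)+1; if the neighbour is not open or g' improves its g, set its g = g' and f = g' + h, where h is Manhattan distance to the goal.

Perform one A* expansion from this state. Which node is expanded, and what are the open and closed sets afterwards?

step 1: expand (3,2) (f=7, h=2) → closed; open now [(0,3) g=3 f=9, (1,0) g=1 f=7, (1,3) g=4 f=9, (2,3) g=5 f=9, (3,1) g=6 f=9, (4,2) g=6 f=7]

expanded=(3,2); open=[(0,3) g=3 f=9, (1,0) g=1 f=7, (1,3) g=4 f=9, (2,3) g=5 f=9, (3,1) g=6 f=9, (4,2) g=6 f=7]; closed=[(0,0), (0,1), (0,2), (1,2), (2,2), (3,2)]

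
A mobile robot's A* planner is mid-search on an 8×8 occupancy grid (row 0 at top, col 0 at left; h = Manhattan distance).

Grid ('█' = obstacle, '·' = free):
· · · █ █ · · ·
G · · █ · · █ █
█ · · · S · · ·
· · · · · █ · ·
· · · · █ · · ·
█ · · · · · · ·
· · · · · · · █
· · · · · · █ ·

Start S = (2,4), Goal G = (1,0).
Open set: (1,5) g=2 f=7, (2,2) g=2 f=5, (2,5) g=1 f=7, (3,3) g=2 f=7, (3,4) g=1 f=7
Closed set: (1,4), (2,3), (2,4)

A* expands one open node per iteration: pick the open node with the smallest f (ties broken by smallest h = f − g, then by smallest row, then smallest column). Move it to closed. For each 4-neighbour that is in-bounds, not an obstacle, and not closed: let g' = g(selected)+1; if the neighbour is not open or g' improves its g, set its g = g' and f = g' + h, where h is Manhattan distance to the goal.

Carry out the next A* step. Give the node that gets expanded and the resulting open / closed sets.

expanded=(2,2); open=[(1,2) g=3 f=5, (1,5) g=2 f=7, (2,1) g=3 f=5, (2,5) g=1 f=7, (3,2) g=3 f=7, (3,3) g=2 f=7, (3,4) g=1 f=7]; closed=[(1,4), (2,2), (2,3), (2,4)]

step 1: expand (2,2) (f=5, h=3) → closed; open now [(1,2) g=3 f=5, (1,5) g=2 f=7, (2,1) g=3 f=5, (2,5) g=1 f=7, (3,2) g=3 f=7, (3,3) g=2 f=7, (3,4) g=1 f=7]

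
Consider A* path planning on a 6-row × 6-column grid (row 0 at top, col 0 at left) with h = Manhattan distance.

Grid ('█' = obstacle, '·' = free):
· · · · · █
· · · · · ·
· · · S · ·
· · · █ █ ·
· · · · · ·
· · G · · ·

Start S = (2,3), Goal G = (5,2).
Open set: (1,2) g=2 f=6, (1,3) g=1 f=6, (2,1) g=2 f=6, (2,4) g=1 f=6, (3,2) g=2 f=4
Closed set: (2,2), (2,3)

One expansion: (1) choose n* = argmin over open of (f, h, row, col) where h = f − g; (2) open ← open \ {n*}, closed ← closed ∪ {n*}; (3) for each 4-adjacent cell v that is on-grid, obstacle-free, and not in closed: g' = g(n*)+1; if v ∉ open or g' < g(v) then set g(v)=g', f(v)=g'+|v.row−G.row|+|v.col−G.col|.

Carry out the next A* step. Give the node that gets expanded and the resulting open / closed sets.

step 1: expand (3,2) (f=4, h=2) → closed; open now [(1,2) g=2 f=6, (1,3) g=1 f=6, (2,1) g=2 f=6, (2,4) g=1 f=6, (3,1) g=3 f=6, (4,2) g=3 f=4]

expanded=(3,2); open=[(1,2) g=2 f=6, (1,3) g=1 f=6, (2,1) g=2 f=6, (2,4) g=1 f=6, (3,1) g=3 f=6, (4,2) g=3 f=4]; closed=[(2,2), (2,3), (3,2)]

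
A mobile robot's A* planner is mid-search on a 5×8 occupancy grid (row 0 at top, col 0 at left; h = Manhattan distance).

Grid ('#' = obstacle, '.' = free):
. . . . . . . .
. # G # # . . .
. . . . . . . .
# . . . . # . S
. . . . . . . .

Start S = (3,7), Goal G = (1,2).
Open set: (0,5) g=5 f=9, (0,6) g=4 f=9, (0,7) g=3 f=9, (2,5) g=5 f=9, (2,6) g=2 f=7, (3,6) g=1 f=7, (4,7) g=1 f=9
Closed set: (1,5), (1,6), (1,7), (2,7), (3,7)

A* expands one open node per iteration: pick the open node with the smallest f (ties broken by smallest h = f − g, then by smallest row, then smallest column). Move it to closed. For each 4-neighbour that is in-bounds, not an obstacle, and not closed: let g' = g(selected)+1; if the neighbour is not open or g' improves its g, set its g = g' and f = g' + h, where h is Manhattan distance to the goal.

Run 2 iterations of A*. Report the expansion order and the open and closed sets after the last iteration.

step 1: expand (2,6) (f=7, h=5) → closed; open now [(0,5) g=5 f=9, (0,6) g=4 f=9, (0,7) g=3 f=9, (2,5) g=3 f=7, (3,6) g=1 f=7, (4,7) g=1 f=9]
step 2: expand (2,5) (f=7, h=4) → closed; open now [(0,5) g=5 f=9, (0,6) g=4 f=9, (0,7) g=3 f=9, (2,4) g=4 f=7, (3,6) g=1 f=7, (4,7) g=1 f=9]

order=[(2,6) → (2,5)]; open=[(0,5) g=5 f=9, (0,6) g=4 f=9, (0,7) g=3 f=9, (2,4) g=4 f=7, (3,6) g=1 f=7, (4,7) g=1 f=9]; closed=[(1,5), (1,6), (1,7), (2,5), (2,6), (2,7), (3,7)]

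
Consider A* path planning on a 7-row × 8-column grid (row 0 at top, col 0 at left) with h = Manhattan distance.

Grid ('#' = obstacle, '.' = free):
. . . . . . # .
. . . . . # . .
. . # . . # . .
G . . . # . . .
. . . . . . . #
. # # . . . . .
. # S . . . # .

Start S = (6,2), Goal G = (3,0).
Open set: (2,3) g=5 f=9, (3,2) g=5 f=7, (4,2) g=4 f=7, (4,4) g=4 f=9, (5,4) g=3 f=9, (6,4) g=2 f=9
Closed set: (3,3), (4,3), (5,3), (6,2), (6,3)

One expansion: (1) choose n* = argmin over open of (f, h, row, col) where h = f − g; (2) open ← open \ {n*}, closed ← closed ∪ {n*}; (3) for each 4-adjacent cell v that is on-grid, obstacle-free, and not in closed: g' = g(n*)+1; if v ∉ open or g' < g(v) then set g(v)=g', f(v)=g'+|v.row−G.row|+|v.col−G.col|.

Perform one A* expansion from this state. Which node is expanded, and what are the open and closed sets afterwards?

expanded=(3,2); open=[(2,3) g=5 f=9, (3,1) g=6 f=7, (4,2) g=4 f=7, (4,4) g=4 f=9, (5,4) g=3 f=9, (6,4) g=2 f=9]; closed=[(3,2), (3,3), (4,3), (5,3), (6,2), (6,3)]

step 1: expand (3,2) (f=7, h=2) → closed; open now [(2,3) g=5 f=9, (3,1) g=6 f=7, (4,2) g=4 f=7, (4,4) g=4 f=9, (5,4) g=3 f=9, (6,4) g=2 f=9]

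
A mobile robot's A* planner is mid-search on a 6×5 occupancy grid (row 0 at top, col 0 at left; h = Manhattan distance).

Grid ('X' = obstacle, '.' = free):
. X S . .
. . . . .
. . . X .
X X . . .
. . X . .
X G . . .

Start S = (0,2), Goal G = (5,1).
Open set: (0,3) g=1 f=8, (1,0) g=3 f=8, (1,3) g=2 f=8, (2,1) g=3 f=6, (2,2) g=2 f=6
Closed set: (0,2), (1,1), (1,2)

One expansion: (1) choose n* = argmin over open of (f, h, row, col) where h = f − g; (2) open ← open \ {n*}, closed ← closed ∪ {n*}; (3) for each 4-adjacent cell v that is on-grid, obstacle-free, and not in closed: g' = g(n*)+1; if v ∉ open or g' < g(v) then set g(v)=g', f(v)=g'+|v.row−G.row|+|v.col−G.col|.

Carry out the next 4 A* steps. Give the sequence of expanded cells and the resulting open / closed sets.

step 1: expand (2,1) (f=6, h=3) → closed; open now [(0,3) g=1 f=8, (1,0) g=3 f=8, (1,3) g=2 f=8, (2,0) g=4 f=8, (2,2) g=2 f=6]
step 2: expand (2,2) (f=6, h=4) → closed; open now [(0,3) g=1 f=8, (1,0) g=3 f=8, (1,3) g=2 f=8, (2,0) g=4 f=8, (3,2) g=3 f=6]
step 3: expand (3,2) (f=6, h=3) → closed; open now [(0,3) g=1 f=8, (1,0) g=3 f=8, (1,3) g=2 f=8, (2,0) g=4 f=8, (3,3) g=4 f=8]
step 4: expand (2,0) (f=8, h=4) → closed; open now [(0,3) g=1 f=8, (1,0) g=3 f=8, (1,3) g=2 f=8, (3,3) g=4 f=8]

order=[(2,1) → (2,2) → (3,2) → (2,0)]; open=[(0,3) g=1 f=8, (1,0) g=3 f=8, (1,3) g=2 f=8, (3,3) g=4 f=8]; closed=[(0,2), (1,1), (1,2), (2,0), (2,1), (2,2), (3,2)]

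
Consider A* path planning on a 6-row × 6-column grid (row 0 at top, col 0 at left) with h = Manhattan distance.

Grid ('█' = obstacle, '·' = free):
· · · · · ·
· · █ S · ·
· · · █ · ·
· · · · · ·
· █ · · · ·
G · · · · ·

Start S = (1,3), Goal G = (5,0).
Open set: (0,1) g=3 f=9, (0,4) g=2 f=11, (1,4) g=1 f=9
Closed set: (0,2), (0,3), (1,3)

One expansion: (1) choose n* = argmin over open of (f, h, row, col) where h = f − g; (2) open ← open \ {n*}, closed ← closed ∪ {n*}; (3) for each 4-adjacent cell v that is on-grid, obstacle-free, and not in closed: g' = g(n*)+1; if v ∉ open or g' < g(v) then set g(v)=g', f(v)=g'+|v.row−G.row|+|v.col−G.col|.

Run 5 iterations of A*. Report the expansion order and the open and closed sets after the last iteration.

order=[(0,1) → (0,0) → (1,0) → (2,0) → (3,0)]; open=[(0,4) g=2 f=11, (1,1) g=4 f=9, (1,4) g=1 f=9, (2,1) g=7 f=11, (3,1) g=8 f=11, (4,0) g=8 f=9]; closed=[(0,0), (0,1), (0,2), (0,3), (1,0), (1,3), (2,0), (3,0)]

step 1: expand (0,1) (f=9, h=6) → closed; open now [(0,0) g=4 f=9, (0,4) g=2 f=11, (1,1) g=4 f=9, (1,4) g=1 f=9]
step 2: expand (0,0) (f=9, h=5) → closed; open now [(0,4) g=2 f=11, (1,0) g=5 f=9, (1,1) g=4 f=9, (1,4) g=1 f=9]
step 3: expand (1,0) (f=9, h=4) → closed; open now [(0,4) g=2 f=11, (1,1) g=4 f=9, (1,4) g=1 f=9, (2,0) g=6 f=9]
step 4: expand (2,0) (f=9, h=3) → closed; open now [(0,4) g=2 f=11, (1,1) g=4 f=9, (1,4) g=1 f=9, (2,1) g=7 f=11, (3,0) g=7 f=9]
step 5: expand (3,0) (f=9, h=2) → closed; open now [(0,4) g=2 f=11, (1,1) g=4 f=9, (1,4) g=1 f=9, (2,1) g=7 f=11, (3,1) g=8 f=11, (4,0) g=8 f=9]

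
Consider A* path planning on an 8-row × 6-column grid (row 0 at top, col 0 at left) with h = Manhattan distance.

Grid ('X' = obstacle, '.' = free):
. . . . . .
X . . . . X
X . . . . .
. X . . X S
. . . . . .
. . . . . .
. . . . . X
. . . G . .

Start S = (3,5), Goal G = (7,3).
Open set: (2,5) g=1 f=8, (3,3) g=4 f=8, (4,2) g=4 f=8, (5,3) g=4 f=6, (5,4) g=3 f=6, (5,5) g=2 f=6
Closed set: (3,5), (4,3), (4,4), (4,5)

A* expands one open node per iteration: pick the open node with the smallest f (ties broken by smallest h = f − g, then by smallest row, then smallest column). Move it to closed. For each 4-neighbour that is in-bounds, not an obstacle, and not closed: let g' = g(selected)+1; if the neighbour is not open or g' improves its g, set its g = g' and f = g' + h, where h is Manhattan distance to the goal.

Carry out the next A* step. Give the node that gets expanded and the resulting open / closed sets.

expanded=(5,3); open=[(2,5) g=1 f=8, (3,3) g=4 f=8, (4,2) g=4 f=8, (5,2) g=5 f=8, (5,4) g=3 f=6, (5,5) g=2 f=6, (6,3) g=5 f=6]; closed=[(3,5), (4,3), (4,4), (4,5), (5,3)]

step 1: expand (5,3) (f=6, h=2) → closed; open now [(2,5) g=1 f=8, (3,3) g=4 f=8, (4,2) g=4 f=8, (5,2) g=5 f=8, (5,4) g=3 f=6, (5,5) g=2 f=6, (6,3) g=5 f=6]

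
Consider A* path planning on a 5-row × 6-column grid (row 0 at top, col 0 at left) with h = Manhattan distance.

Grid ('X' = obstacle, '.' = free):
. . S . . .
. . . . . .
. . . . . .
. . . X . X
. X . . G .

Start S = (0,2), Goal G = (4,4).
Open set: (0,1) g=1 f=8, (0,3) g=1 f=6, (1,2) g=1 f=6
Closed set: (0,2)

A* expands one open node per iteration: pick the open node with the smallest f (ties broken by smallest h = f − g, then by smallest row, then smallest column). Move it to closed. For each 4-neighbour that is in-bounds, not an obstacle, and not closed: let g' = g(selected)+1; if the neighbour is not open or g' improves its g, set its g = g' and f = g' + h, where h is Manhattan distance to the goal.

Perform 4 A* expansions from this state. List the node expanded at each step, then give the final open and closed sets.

order=[(0,3) → (0,4) → (1,4) → (2,4)]; open=[(0,1) g=1 f=8, (0,5) g=3 f=8, (1,2) g=1 f=6, (1,3) g=2 f=6, (1,5) g=4 f=8, (2,3) g=5 f=8, (2,5) g=5 f=8, (3,4) g=5 f=6]; closed=[(0,2), (0,3), (0,4), (1,4), (2,4)]

step 1: expand (0,3) (f=6, h=5) → closed; open now [(0,1) g=1 f=8, (0,4) g=2 f=6, (1,2) g=1 f=6, (1,3) g=2 f=6]
step 2: expand (0,4) (f=6, h=4) → closed; open now [(0,1) g=1 f=8, (0,5) g=3 f=8, (1,2) g=1 f=6, (1,3) g=2 f=6, (1,4) g=3 f=6]
step 3: expand (1,4) (f=6, h=3) → closed; open now [(0,1) g=1 f=8, (0,5) g=3 f=8, (1,2) g=1 f=6, (1,3) g=2 f=6, (1,5) g=4 f=8, (2,4) g=4 f=6]
step 4: expand (2,4) (f=6, h=2) → closed; open now [(0,1) g=1 f=8, (0,5) g=3 f=8, (1,2) g=1 f=6, (1,3) g=2 f=6, (1,5) g=4 f=8, (2,3) g=5 f=8, (2,5) g=5 f=8, (3,4) g=5 f=6]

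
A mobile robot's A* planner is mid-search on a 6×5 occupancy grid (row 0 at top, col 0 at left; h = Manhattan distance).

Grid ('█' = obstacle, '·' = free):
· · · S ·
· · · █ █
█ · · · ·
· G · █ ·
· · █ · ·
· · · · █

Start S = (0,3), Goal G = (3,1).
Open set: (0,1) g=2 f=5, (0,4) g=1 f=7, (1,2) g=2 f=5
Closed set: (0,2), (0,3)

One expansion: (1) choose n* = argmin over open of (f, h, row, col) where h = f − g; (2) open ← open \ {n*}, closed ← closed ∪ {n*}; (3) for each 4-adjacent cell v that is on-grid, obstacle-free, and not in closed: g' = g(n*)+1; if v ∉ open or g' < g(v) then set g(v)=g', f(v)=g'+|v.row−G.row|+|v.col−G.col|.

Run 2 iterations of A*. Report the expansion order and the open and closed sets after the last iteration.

order=[(0,1) → (1,1)]; open=[(0,0) g=3 f=7, (0,4) g=1 f=7, (1,0) g=4 f=7, (1,2) g=2 f=5, (2,1) g=4 f=5]; closed=[(0,1), (0,2), (0,3), (1,1)]

step 1: expand (0,1) (f=5, h=3) → closed; open now [(0,0) g=3 f=7, (0,4) g=1 f=7, (1,1) g=3 f=5, (1,2) g=2 f=5]
step 2: expand (1,1) (f=5, h=2) → closed; open now [(0,0) g=3 f=7, (0,4) g=1 f=7, (1,0) g=4 f=7, (1,2) g=2 f=5, (2,1) g=4 f=5]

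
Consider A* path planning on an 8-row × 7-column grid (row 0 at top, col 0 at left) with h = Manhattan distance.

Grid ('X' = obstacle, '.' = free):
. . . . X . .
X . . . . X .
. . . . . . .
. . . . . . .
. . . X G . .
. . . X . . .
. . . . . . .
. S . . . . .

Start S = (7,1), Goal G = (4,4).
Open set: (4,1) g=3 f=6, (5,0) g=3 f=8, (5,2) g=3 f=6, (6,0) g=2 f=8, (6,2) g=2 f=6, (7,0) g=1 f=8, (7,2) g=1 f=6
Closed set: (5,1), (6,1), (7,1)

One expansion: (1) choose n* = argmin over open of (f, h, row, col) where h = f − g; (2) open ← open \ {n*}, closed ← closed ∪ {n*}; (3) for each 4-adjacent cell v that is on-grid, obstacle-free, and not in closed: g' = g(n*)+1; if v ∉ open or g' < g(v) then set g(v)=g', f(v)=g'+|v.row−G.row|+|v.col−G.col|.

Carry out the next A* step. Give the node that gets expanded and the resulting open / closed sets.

step 1: expand (4,1) (f=6, h=3) → closed; open now [(3,1) g=4 f=8, (4,0) g=4 f=8, (4,2) g=4 f=6, (5,0) g=3 f=8, (5,2) g=3 f=6, (6,0) g=2 f=8, (6,2) g=2 f=6, (7,0) g=1 f=8, (7,2) g=1 f=6]

expanded=(4,1); open=[(3,1) g=4 f=8, (4,0) g=4 f=8, (4,2) g=4 f=6, (5,0) g=3 f=8, (5,2) g=3 f=6, (6,0) g=2 f=8, (6,2) g=2 f=6, (7,0) g=1 f=8, (7,2) g=1 f=6]; closed=[(4,1), (5,1), (6,1), (7,1)]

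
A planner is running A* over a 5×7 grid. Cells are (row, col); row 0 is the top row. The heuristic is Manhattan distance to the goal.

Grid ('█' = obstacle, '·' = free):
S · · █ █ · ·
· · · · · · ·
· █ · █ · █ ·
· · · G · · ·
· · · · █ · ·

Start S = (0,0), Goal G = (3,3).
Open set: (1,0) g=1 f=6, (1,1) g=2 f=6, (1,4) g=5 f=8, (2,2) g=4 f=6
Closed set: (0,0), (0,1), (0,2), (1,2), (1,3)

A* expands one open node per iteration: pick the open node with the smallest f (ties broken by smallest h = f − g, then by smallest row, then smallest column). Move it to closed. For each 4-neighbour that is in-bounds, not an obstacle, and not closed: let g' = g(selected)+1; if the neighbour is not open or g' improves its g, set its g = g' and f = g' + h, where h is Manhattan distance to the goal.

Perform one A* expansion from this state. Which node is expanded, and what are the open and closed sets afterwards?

step 1: expand (2,2) (f=6, h=2) → closed; open now [(1,0) g=1 f=6, (1,1) g=2 f=6, (1,4) g=5 f=8, (3,2) g=5 f=6]

expanded=(2,2); open=[(1,0) g=1 f=6, (1,1) g=2 f=6, (1,4) g=5 f=8, (3,2) g=5 f=6]; closed=[(0,0), (0,1), (0,2), (1,2), (1,3), (2,2)]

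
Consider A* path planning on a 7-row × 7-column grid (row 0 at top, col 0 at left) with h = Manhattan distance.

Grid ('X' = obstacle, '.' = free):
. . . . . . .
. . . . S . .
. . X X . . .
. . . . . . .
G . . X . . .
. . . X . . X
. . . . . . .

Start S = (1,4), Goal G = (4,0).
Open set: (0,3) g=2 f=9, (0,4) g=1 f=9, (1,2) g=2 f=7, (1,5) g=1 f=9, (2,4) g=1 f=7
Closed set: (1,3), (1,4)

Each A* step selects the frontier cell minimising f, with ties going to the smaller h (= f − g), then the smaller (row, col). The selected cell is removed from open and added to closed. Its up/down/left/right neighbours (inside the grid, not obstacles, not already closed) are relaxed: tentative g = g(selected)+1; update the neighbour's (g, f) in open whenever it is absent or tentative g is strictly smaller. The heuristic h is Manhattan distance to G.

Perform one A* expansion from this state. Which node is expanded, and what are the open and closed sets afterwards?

step 1: expand (1,2) (f=7, h=5) → closed; open now [(0,2) g=3 f=9, (0,3) g=2 f=9, (0,4) g=1 f=9, (1,1) g=3 f=7, (1,5) g=1 f=9, (2,4) g=1 f=7]

expanded=(1,2); open=[(0,2) g=3 f=9, (0,3) g=2 f=9, (0,4) g=1 f=9, (1,1) g=3 f=7, (1,5) g=1 f=9, (2,4) g=1 f=7]; closed=[(1,2), (1,3), (1,4)]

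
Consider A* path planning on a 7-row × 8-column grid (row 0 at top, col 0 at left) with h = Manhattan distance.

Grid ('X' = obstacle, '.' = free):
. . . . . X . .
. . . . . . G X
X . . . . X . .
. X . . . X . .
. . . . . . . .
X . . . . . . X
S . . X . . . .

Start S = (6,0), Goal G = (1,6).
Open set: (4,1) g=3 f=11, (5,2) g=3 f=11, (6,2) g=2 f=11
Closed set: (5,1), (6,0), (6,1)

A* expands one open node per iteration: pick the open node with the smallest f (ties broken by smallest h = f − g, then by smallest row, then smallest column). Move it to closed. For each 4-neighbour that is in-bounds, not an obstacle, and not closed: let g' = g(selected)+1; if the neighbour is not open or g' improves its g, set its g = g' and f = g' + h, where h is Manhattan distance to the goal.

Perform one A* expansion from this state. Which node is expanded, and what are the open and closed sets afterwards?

step 1: expand (4,1) (f=11, h=8) → closed; open now [(4,0) g=4 f=13, (4,2) g=4 f=11, (5,2) g=3 f=11, (6,2) g=2 f=11]

expanded=(4,1); open=[(4,0) g=4 f=13, (4,2) g=4 f=11, (5,2) g=3 f=11, (6,2) g=2 f=11]; closed=[(4,1), (5,1), (6,0), (6,1)]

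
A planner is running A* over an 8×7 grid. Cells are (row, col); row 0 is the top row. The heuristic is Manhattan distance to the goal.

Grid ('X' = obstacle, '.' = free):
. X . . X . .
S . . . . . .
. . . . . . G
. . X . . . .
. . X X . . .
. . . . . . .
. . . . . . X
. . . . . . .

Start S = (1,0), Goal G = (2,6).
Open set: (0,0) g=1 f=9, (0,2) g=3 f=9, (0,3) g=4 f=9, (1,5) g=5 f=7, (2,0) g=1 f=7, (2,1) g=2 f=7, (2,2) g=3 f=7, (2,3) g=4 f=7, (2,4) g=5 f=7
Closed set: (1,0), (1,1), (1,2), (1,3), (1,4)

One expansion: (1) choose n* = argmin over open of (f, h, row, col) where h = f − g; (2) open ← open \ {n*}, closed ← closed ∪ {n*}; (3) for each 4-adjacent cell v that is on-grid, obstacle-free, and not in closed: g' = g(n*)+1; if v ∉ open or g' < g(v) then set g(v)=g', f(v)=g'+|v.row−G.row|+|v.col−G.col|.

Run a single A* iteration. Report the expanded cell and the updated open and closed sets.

expanded=(1,5); open=[(0,0) g=1 f=9, (0,2) g=3 f=9, (0,3) g=4 f=9, (0,5) g=6 f=9, (1,6) g=6 f=7, (2,0) g=1 f=7, (2,1) g=2 f=7, (2,2) g=3 f=7, (2,3) g=4 f=7, (2,4) g=5 f=7, (2,5) g=6 f=7]; closed=[(1,0), (1,1), (1,2), (1,3), (1,4), (1,5)]

step 1: expand (1,5) (f=7, h=2) → closed; open now [(0,0) g=1 f=9, (0,2) g=3 f=9, (0,3) g=4 f=9, (0,5) g=6 f=9, (1,6) g=6 f=7, (2,0) g=1 f=7, (2,1) g=2 f=7, (2,2) g=3 f=7, (2,3) g=4 f=7, (2,4) g=5 f=7, (2,5) g=6 f=7]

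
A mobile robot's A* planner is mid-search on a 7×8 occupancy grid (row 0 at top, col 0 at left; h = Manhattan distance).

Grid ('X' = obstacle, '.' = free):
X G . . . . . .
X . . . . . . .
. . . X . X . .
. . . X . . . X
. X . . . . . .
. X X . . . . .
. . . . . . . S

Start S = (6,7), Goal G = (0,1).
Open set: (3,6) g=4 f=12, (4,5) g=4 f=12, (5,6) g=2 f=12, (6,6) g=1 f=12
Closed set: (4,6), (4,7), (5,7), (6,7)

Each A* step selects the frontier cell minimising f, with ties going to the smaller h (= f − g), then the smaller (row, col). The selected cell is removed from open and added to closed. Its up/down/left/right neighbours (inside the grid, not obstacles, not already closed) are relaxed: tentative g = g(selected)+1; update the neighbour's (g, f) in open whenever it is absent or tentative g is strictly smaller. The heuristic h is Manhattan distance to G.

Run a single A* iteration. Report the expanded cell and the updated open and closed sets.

expanded=(3,6); open=[(2,6) g=5 f=12, (3,5) g=5 f=12, (4,5) g=4 f=12, (5,6) g=2 f=12, (6,6) g=1 f=12]; closed=[(3,6), (4,6), (4,7), (5,7), (6,7)]

step 1: expand (3,6) (f=12, h=8) → closed; open now [(2,6) g=5 f=12, (3,5) g=5 f=12, (4,5) g=4 f=12, (5,6) g=2 f=12, (6,6) g=1 f=12]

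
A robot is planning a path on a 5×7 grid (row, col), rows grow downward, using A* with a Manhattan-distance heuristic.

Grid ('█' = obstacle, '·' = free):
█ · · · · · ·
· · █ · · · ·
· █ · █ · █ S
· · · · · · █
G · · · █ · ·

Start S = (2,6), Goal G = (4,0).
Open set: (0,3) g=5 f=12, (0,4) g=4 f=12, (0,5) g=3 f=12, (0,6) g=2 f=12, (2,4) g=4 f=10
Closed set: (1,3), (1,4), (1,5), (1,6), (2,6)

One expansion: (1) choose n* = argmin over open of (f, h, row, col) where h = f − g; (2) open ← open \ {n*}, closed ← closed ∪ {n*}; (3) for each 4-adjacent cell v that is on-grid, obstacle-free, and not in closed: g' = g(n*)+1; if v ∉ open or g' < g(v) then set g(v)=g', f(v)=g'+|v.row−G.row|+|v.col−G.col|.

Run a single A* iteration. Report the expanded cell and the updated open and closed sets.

expanded=(2,4); open=[(0,3) g=5 f=12, (0,4) g=4 f=12, (0,5) g=3 f=12, (0,6) g=2 f=12, (3,4) g=5 f=10]; closed=[(1,3), (1,4), (1,5), (1,6), (2,4), (2,6)]

step 1: expand (2,4) (f=10, h=6) → closed; open now [(0,3) g=5 f=12, (0,4) g=4 f=12, (0,5) g=3 f=12, (0,6) g=2 f=12, (3,4) g=5 f=10]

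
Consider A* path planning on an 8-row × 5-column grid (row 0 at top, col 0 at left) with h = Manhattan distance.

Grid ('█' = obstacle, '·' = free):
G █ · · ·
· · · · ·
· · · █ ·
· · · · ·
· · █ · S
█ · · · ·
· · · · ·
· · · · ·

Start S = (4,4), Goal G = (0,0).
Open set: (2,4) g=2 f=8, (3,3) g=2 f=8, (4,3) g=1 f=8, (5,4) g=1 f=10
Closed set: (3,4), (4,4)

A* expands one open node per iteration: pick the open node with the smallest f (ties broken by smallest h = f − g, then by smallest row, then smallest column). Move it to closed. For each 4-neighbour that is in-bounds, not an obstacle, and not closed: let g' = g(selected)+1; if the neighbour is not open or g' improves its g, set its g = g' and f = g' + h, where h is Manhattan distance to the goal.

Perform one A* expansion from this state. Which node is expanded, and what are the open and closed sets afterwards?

expanded=(2,4); open=[(1,4) g=3 f=8, (3,3) g=2 f=8, (4,3) g=1 f=8, (5,4) g=1 f=10]; closed=[(2,4), (3,4), (4,4)]

step 1: expand (2,4) (f=8, h=6) → closed; open now [(1,4) g=3 f=8, (3,3) g=2 f=8, (4,3) g=1 f=8, (5,4) g=1 f=10]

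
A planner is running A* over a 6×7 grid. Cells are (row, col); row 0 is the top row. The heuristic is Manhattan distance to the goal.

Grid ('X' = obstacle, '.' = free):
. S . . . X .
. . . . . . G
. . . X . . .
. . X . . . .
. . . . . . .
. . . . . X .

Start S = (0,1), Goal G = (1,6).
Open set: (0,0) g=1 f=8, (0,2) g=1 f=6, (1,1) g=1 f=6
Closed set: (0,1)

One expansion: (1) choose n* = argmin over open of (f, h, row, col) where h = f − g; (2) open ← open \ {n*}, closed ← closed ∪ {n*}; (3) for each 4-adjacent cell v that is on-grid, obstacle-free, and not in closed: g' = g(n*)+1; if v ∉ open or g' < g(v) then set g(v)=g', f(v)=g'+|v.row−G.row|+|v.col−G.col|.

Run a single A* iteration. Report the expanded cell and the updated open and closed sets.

step 1: expand (0,2) (f=6, h=5) → closed; open now [(0,0) g=1 f=8, (0,3) g=2 f=6, (1,1) g=1 f=6, (1,2) g=2 f=6]

expanded=(0,2); open=[(0,0) g=1 f=8, (0,3) g=2 f=6, (1,1) g=1 f=6, (1,2) g=2 f=6]; closed=[(0,1), (0,2)]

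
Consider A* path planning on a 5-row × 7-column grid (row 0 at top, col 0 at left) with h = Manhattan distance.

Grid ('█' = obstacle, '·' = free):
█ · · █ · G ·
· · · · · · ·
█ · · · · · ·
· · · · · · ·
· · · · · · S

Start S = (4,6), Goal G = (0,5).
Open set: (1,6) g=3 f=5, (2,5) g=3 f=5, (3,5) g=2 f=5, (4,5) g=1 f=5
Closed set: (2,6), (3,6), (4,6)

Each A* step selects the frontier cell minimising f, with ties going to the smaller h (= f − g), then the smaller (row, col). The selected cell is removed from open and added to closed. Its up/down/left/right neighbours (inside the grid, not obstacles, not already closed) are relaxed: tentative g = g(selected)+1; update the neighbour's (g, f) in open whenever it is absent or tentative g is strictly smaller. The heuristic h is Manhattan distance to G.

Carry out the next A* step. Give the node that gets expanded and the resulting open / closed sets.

expanded=(1,6); open=[(0,6) g=4 f=5, (1,5) g=4 f=5, (2,5) g=3 f=5, (3,5) g=2 f=5, (4,5) g=1 f=5]; closed=[(1,6), (2,6), (3,6), (4,6)]

step 1: expand (1,6) (f=5, h=2) → closed; open now [(0,6) g=4 f=5, (1,5) g=4 f=5, (2,5) g=3 f=5, (3,5) g=2 f=5, (4,5) g=1 f=5]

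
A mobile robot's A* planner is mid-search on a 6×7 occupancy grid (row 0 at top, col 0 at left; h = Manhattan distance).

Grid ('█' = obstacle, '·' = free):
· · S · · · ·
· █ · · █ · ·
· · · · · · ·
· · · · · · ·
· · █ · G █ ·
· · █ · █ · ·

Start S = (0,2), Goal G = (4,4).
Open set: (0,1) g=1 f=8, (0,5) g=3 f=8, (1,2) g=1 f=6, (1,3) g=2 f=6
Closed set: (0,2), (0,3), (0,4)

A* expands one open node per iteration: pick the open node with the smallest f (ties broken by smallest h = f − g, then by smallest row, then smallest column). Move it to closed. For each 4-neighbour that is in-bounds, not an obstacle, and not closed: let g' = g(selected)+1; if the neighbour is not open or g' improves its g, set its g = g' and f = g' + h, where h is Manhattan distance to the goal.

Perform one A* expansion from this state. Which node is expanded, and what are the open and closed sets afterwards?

expanded=(1,3); open=[(0,1) g=1 f=8, (0,5) g=3 f=8, (1,2) g=1 f=6, (2,3) g=3 f=6]; closed=[(0,2), (0,3), (0,4), (1,3)]

step 1: expand (1,3) (f=6, h=4) → closed; open now [(0,1) g=1 f=8, (0,5) g=3 f=8, (1,2) g=1 f=6, (2,3) g=3 f=6]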